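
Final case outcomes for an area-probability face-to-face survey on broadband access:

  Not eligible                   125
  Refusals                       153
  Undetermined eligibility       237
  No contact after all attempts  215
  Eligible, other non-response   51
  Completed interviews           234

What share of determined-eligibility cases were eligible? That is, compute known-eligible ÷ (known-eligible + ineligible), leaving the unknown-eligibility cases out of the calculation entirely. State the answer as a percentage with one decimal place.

83.9%

Determined eligible → 234 + 153 + 215 + 51 = 653
e = 653 / (653 + 125) = 653 / 778 = 0.8393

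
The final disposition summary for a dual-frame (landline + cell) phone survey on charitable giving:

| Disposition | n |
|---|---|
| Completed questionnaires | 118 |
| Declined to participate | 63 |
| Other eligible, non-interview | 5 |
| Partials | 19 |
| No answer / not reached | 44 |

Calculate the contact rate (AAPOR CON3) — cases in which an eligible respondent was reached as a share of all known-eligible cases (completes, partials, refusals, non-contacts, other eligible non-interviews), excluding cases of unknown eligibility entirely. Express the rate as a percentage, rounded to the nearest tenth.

82.3%

Numerator = 118 + 19 + 63 + 5 = 205
Base = 118 + 19 + 63 + 44 + 5 = 249
CON3 = 205 / 249 = 0.8233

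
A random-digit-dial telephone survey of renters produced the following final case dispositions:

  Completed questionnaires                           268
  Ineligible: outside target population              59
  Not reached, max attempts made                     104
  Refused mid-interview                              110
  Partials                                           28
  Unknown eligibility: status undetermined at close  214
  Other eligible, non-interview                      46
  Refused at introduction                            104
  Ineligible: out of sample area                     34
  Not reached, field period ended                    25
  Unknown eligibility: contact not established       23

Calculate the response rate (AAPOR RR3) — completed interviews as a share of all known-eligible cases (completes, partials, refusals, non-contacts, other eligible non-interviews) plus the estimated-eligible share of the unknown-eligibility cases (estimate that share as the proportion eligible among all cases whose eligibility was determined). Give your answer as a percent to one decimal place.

30.0%

Refusals = 104 + 110 = 214
Never reached = 25 + 104 = 129
Unknown if eligible = 23 + 214 = 237
Not eligible = 59 + 34 = 93
Numerator: 268
Known eligible: 268 + 28 + 214 + 129 + 46 = 685
e = 685 / (685 + 93) = 685 / 778 = 0.8805
e × U: 0.8805 × 237 = 208.68
Denominator: 685 + 208.68 = 893.68
RR3 = 268 / 893.68 = 0.2999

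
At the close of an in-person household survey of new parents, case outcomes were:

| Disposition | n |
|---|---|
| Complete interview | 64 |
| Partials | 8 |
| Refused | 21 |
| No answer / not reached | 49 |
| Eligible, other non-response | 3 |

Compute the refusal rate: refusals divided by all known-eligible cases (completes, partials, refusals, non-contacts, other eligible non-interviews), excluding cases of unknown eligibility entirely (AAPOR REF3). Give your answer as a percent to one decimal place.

Top = 21
Denom = 64 + 8 + 21 + 49 + 3 = 145
REF3 = 21 / 145 = 0.1448

14.5%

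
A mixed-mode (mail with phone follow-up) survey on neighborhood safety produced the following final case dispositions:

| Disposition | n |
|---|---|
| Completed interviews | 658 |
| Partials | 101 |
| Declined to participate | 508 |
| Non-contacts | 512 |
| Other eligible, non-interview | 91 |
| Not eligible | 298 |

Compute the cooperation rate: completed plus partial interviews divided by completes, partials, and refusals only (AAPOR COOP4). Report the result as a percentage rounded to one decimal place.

59.9%

Numerator: 658 + 101 = 759
Base: 658 + 101 + 508 = 1267
COOP4 = 759 / 1267 = 0.5991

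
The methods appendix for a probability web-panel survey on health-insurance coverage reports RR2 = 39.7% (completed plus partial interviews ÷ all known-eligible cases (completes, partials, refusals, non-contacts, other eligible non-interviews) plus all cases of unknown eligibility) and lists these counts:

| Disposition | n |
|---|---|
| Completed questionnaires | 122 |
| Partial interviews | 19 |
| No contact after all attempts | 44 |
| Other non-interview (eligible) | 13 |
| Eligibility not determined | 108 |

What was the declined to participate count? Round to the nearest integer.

49

Top = 122 + 19 = 141
RR2 = 141 / D = 0.397
D = 141 / 0.397 = 355.2
Remaining denominator categories sum to 306
declined to participate = 355.2 − 306 ≈ 49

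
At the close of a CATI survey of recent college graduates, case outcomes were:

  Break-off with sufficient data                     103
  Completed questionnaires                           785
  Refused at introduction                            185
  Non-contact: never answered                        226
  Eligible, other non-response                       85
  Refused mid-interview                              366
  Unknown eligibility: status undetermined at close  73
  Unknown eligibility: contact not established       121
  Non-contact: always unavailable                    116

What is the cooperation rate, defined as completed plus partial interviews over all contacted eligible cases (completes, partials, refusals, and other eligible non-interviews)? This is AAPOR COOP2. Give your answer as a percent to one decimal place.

Refusals = 185 + 366 = 551
Never reached = 226 + 116 = 342
Unknown if eligible = 121 + 73 = 194
Numerator → 785 + 103 = 888
Denom → 785 + 103 + 551 + 85 = 1524
COOP2 = 888 / 1524 = 0.5827

58.3%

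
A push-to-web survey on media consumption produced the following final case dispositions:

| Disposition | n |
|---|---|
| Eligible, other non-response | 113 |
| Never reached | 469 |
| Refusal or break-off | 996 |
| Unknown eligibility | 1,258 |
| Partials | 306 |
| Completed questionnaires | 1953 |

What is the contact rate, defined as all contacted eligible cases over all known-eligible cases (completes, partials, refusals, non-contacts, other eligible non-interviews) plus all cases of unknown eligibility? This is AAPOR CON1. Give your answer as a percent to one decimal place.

Num = 1953 + 306 + 996 + 113 = 3368
Denom = 1953 + 306 + 996 + 469 + 113 + 1258 = 5095
CON1 = 3368 / 5095 = 0.6610

66.1%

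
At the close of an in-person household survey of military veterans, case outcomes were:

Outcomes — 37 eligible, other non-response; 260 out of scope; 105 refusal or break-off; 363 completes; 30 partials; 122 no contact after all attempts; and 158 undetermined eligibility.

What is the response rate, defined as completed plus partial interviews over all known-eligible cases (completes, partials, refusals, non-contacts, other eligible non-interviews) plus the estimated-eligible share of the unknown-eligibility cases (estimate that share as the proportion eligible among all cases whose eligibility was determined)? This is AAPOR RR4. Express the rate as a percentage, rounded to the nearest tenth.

51.0%

Numerator = 363 + 30 = 393
Determined eligible = 363 + 30 + 105 + 122 + 37 = 657
e = 657 / (657 + 260) = 657 / 917 = 0.7165
Estimated eligible among unknowns = 0.7165 × 158 = 113.21
Denominator = 657 + 113.21 = 770.21
RR4 = 393 / 770.21 = 0.5103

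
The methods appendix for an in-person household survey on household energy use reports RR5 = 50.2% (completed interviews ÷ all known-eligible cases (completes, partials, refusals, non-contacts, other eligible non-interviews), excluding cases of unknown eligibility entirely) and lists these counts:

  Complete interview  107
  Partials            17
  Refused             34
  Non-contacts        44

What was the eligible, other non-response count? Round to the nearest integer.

RR5 = 107 / D = 0.502
D = 107 / 0.502 = 213.1
Other denominator terms total 202
eligible, other non-response = 213.1 − 202 ≈ 11

11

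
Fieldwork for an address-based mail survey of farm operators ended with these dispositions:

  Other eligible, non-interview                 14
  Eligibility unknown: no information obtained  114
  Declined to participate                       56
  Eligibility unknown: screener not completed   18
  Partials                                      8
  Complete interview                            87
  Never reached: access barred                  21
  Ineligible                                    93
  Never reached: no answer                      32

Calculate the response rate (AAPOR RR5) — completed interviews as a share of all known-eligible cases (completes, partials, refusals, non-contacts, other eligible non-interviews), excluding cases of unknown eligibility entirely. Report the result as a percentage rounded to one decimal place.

Never reached = 32 + 21 = 53
Undetermined eligibility = 18 + 114 = 132
Num: 87
Denom: 87 + 8 + 56 + 53 + 14 = 218
RR5 = 87 / 218 = 0.3991

39.9%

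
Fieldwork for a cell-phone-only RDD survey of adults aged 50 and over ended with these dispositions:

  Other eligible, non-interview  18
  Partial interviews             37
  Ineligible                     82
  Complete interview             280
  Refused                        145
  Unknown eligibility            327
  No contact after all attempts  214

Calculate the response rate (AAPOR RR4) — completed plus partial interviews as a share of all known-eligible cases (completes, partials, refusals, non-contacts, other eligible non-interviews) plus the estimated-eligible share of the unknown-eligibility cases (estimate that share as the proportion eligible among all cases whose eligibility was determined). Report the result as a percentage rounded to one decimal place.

32.1%

Top: 280 + 37 = 317
Determined eligible: 280 + 37 + 145 + 214 + 18 = 694
e = 694 / (694 + 82) = 694 / 776 = 0.8943
Eligible share of unknowns: 0.8943 × 327 = 292.44
Denom: 694 + 292.44 = 986.44
RR4 = 317 / 986.44 = 0.3214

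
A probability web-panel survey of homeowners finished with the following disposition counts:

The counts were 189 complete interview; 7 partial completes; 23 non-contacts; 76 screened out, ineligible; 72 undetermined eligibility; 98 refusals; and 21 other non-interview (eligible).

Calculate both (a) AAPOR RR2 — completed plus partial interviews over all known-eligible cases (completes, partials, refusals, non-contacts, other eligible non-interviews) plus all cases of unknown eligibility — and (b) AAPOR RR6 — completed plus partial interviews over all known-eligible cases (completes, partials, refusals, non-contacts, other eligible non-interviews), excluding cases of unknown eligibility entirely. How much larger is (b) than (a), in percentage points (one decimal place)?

Num → 189 + 7 = 196
Base → 189 + 7 + 98 + 23 + 21 + 72 = 410
RR2 = 196 / 410 = 0.4780
Base → 189 + 7 + 98 + 23 + 21 = 338
RR6 = 196 / 338 = 0.5799
Difference = 57.99 − 47.80 = 10.19 percentage points

10.2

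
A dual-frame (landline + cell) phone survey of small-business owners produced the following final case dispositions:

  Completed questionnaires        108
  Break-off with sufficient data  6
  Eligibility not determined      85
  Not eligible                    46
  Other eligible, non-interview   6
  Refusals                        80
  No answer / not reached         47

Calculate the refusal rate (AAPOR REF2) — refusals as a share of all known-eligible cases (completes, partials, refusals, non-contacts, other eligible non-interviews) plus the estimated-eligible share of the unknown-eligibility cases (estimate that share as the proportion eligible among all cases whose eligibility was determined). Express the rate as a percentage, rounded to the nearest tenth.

25.1%

Num = 80
Known eligible = 108 + 6 + 80 + 47 + 6 = 247
e = 247 / (247 + 46) = 247 / 293 = 0.8430
e × U = 0.8430 × 85 = 71.66
Denominator = 247 + 71.66 = 318.66
REF2 = 80 / 318.66 = 0.2511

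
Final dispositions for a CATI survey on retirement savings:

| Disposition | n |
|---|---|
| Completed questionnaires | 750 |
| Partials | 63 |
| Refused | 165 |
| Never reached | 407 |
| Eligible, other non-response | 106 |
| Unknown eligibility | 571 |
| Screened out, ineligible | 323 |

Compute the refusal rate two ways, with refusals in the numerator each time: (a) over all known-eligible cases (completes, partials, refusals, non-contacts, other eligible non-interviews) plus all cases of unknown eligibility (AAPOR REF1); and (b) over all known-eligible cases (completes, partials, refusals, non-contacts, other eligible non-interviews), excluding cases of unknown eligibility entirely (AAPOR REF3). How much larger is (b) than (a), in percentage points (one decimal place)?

Num: 165
Base: 750 + 63 + 165 + 407 + 106 + 571 = 2062
REF1 = 165 / 2062 = 0.0800
Base: 750 + 63 + 165 + 407 + 106 = 1491
REF3 = 165 / 1491 = 0.1107
Difference = 11.07 − 8.00 = 3.07 percentage points

3.1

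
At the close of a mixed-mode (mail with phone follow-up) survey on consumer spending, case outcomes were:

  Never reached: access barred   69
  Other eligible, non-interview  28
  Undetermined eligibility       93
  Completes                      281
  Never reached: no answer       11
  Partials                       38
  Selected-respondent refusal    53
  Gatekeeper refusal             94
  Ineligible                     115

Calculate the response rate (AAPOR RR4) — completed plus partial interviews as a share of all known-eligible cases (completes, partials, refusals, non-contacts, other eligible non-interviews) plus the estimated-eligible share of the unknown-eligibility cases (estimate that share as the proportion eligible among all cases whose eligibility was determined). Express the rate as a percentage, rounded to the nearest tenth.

Refusal or break-off = 94 + 53 = 147
No answer / not reached = 11 + 69 = 80
Numerator → 281 + 38 = 319
Determined eligible → 281 + 38 + 147 + 80 + 28 = 574
e = 574 / (574 + 115) = 574 / 689 = 0.8331
Eligible share of unknowns → 0.8331 × 93 = 77.48
Base → 574 + 77.48 = 651.48
RR4 = 319 / 651.48 = 0.4897

49.0%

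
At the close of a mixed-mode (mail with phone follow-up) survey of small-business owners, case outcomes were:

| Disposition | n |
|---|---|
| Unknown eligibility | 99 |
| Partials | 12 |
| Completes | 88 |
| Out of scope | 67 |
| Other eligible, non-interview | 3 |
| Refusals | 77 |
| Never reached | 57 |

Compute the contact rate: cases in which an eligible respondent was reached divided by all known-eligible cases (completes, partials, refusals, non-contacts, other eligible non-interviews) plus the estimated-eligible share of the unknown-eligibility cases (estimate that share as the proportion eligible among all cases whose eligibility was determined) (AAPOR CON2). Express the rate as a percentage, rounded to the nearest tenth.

Num = 88 + 12 + 77 + 3 = 180
Determined eligible = 88 + 12 + 77 + 57 + 3 = 237
e = 237 / (237 + 67) = 237 / 304 = 0.7796
e × U = 0.7796 × 99 = 77.18
Denom = 237 + 77.18 = 314.18
CON2 = 180 / 314.18 = 0.5729

57.3%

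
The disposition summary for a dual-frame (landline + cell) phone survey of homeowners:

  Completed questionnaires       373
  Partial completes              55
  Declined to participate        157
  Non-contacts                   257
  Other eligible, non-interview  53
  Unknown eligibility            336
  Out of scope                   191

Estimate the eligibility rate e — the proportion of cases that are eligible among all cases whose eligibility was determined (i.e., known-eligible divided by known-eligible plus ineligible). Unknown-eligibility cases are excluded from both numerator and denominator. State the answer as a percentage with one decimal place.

82.4%

Determined eligible = 373 + 55 + 157 + 257 + 53 = 895
e = 895 / (895 + 191) = 895 / 1086 = 0.8241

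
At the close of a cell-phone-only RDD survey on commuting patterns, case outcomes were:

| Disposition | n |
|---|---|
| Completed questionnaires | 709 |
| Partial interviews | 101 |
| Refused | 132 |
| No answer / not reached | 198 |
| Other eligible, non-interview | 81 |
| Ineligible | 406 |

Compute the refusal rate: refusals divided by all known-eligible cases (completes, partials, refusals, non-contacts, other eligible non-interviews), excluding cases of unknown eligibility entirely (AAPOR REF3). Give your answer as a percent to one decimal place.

Top → 132
Base → 709 + 101 + 132 + 198 + 81 = 1221
REF3 = 132 / 1221 = 0.1081

10.8%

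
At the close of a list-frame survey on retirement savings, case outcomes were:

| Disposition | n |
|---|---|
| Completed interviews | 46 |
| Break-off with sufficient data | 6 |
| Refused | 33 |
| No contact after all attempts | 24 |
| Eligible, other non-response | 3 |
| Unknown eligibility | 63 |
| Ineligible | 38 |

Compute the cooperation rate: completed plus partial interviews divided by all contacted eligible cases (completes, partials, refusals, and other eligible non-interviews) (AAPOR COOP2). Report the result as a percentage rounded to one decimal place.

59.1%

Num = 46 + 6 = 52
Denom = 46 + 6 + 33 + 3 = 88
COOP2 = 52 / 88 = 0.5909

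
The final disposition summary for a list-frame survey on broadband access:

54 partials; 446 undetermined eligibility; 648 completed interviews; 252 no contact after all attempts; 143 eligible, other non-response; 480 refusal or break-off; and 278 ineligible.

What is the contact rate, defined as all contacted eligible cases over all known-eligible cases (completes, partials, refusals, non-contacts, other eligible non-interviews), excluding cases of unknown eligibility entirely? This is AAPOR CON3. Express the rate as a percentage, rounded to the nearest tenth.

Top: 648 + 54 + 480 + 143 = 1325
Denominator: 648 + 54 + 480 + 252 + 143 = 1577
CON3 = 1325 / 1577 = 0.8402

84.0%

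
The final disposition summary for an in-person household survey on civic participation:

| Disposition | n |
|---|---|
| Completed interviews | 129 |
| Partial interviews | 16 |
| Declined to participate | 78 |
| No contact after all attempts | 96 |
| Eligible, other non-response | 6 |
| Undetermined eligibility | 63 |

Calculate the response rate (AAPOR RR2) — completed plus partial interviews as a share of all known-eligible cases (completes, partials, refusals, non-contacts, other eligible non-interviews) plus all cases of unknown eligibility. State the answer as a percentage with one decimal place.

Num = 129 + 16 = 145
Base = 129 + 16 + 78 + 96 + 6 + 63 = 388
RR2 = 145 / 388 = 0.3737

37.4%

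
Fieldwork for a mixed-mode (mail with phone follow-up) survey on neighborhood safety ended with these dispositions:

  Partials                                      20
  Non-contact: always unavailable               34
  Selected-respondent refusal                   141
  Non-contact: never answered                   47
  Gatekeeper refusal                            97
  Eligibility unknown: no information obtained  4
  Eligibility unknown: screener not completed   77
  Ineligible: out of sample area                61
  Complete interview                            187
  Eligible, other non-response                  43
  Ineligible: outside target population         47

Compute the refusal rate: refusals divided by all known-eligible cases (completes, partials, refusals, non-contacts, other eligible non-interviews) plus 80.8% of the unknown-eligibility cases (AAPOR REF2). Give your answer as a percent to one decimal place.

37.5%

Refused = 97 + 141 = 238
No answer / not reached = 47 + 34 = 81
Unknown if eligible = 77 + 4 = 81
Out of scope = 47 + 61 = 108
Top: 238
Known eligible: 187 + 20 + 238 + 81 + 43 = 569
Estimated eligible among unknowns: 0.8080 × 81 = 65.45
Denom: 569 + 65.45 = 634.45
REF2 = 238 / 634.45 = 0.3751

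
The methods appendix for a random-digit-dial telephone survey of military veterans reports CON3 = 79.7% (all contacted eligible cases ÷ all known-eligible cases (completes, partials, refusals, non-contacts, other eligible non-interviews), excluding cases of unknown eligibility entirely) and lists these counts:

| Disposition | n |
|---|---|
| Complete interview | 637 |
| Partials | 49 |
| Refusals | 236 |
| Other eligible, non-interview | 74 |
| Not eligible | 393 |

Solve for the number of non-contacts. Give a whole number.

Numerator = 637 + 49 + 236 + 74 = 996
CON3 = 996 / D = 0.797
D = 996 / 0.797 = 1249.7
Rest of base = 996
non-contacts = 1249.7 − 996 ≈ 254

254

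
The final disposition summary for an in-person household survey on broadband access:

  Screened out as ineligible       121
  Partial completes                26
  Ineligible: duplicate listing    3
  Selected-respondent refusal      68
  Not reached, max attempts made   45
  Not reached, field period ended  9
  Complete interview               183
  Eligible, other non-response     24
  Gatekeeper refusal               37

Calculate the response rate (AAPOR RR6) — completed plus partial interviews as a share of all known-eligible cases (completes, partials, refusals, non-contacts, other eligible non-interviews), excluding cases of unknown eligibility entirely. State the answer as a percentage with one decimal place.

Refused = 37 + 68 = 105
Non-contacts = 9 + 45 = 54
Screened out, ineligible = 121 + 3 = 124
Numerator: 183 + 26 = 209
Denom: 183 + 26 + 105 + 54 + 24 = 392
RR6 = 209 / 392 = 0.5332

53.3%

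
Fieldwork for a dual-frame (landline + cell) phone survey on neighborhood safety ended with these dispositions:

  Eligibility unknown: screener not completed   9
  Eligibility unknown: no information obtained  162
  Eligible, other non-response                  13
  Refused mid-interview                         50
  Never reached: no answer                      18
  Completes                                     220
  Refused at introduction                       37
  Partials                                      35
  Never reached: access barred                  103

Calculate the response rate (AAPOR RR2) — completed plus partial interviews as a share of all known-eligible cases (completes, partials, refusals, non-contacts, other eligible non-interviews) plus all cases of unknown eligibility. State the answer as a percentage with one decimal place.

Refusals = 37 + 50 = 87
No answer / not reached = 18 + 103 = 121
Undetermined eligibility = 9 + 162 = 171
Numerator: 220 + 35 = 255
Denominator: 220 + 35 + 87 + 121 + 13 + 171 = 647
RR2 = 255 / 647 = 0.3941

39.4%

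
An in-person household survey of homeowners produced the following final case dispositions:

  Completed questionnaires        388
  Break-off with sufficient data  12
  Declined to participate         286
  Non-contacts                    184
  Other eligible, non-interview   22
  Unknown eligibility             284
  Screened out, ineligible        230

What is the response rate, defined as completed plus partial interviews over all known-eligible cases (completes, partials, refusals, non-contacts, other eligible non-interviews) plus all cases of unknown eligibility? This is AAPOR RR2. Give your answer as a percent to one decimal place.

34.0%

Num: 388 + 12 = 400
Denominator: 388 + 12 + 286 + 184 + 22 + 284 = 1176
RR2 = 400 / 1176 = 0.3401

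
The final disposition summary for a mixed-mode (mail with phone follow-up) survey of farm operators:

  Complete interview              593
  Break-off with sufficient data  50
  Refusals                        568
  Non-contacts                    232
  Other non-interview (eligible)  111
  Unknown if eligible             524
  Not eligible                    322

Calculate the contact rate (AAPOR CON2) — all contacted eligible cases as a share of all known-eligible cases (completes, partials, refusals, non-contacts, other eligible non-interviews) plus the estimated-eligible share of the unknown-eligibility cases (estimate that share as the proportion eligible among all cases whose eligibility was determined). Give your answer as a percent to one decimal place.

66.5%

Num = 593 + 50 + 568 + 111 = 1322
Determined eligible = 593 + 50 + 568 + 232 + 111 = 1554
e = 1554 / (1554 + 322) = 1554 / 1876 = 0.8284
Estimated eligible among unknowns = 0.8284 × 524 = 434.08
Base = 1554 + 434.08 = 1988.08
CON2 = 1322 / 1988.08 = 0.6650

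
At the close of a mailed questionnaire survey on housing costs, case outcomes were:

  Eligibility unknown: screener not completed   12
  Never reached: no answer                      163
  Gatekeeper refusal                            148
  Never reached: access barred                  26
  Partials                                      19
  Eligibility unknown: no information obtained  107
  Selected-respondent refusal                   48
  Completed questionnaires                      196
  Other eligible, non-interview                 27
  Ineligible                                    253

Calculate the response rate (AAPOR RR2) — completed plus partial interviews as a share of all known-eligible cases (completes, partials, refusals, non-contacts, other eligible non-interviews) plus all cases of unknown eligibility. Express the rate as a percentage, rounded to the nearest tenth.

28.8%

Refusals = 148 + 48 = 196
Never reached = 163 + 26 = 189
Unknown if eligible = 12 + 107 = 119
Num = 196 + 19 = 215
Denom = 196 + 19 + 196 + 189 + 27 + 119 = 746
RR2 = 215 / 746 = 0.2882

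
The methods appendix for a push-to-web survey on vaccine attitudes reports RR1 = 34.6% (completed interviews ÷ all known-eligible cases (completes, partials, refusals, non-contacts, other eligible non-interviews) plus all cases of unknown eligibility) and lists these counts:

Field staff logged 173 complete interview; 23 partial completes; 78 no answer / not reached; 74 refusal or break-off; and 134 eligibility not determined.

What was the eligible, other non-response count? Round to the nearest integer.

18

RR1 = 173 / D = 0.346
D = 173 / 0.346 = 500.0
Remaining denominator categories sum to 482
eligible, other non-response = 500.0 − 482 ≈ 18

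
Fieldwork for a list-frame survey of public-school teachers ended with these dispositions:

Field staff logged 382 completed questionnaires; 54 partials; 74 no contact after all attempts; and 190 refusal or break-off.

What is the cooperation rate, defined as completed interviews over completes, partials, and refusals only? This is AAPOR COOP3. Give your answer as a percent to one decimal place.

Top → 382
Denominator → 382 + 54 + 190 = 626
COOP3 = 382 / 626 = 0.6102

61.0%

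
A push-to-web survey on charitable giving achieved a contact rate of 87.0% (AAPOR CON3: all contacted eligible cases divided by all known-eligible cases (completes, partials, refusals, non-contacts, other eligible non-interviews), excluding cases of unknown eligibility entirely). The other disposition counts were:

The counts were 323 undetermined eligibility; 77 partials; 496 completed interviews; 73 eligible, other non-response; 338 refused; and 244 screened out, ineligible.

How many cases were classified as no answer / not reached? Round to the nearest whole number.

Top: 496 + 77 + 338 + 73 = 984
CON3 = 984 / D = 0.870
D = 984 / 0.870 = 1131.0
Remaining denominator categories sum to 984
no answer / not reached = 1131.0 − 984 ≈ 147

147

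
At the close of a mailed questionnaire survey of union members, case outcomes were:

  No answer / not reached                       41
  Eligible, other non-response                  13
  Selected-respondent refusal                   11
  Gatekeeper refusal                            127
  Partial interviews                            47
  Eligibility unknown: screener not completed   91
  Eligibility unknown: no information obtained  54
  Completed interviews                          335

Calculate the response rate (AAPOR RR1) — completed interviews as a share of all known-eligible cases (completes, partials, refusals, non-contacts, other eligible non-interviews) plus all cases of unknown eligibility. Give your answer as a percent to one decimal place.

Refused = 127 + 11 = 138
Unknown eligibility = 91 + 54 = 145
Top: 335
Base: 335 + 47 + 138 + 41 + 13 + 145 = 719
RR1 = 335 / 719 = 0.4659

46.6%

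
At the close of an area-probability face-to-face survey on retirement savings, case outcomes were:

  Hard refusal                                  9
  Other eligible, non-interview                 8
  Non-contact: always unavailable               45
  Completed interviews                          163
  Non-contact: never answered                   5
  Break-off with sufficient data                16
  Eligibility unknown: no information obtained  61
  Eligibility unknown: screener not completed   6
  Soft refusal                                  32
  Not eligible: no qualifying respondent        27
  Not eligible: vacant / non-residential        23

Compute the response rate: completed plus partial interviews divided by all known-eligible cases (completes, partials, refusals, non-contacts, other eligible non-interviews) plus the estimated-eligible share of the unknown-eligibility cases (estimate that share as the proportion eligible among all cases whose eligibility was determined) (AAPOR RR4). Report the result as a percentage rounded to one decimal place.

53.5%

Refusal or break-off = 9 + 32 = 41
No answer / not reached = 5 + 45 = 50
Undetermined eligibility = 6 + 61 = 67
Ineligible = 27 + 23 = 50
Top: 163 + 16 = 179
Eligible (known): 163 + 16 + 41 + 50 + 8 = 278
e = 278 / (278 + 50) = 278 / 328 = 0.8476
e × U: 0.8476 × 67 = 56.79
Denominator: 278 + 56.79 = 334.79
RR4 = 179 / 334.79 = 0.5347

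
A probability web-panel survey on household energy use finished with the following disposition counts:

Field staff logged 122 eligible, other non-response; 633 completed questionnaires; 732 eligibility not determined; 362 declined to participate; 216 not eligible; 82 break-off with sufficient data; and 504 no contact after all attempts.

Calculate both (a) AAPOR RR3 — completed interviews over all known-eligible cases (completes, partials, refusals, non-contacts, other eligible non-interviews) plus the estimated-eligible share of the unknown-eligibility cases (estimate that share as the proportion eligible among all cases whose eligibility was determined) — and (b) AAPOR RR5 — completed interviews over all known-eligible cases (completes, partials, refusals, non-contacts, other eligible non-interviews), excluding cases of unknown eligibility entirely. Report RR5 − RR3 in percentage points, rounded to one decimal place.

Numerator → 633
Known eligible → 633 + 82 + 362 + 504 + 122 = 1703
e = 1703 / (1703 + 216) = 1703 / 1919 = 0.8874
e × U → 0.8874 × 732 = 649.58
Denominator → 1703 + 649.58 = 2352.58
RR3 = 633 / 2352.58 = 0.2691
Denominator → 633 + 82 + 362 + 504 + 122 = 1703
RR5 = 633 / 1703 = 0.3717
Difference = 37.17 − 26.91 = 10.26 percentage points

10.3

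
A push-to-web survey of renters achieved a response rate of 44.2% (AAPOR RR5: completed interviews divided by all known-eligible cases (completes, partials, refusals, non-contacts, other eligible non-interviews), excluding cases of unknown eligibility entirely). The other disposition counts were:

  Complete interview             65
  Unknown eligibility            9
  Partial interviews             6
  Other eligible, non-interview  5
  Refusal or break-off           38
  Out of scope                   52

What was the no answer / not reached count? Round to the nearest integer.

33

RR5 = 65 / D = 0.442
D = 65 / 0.442 = 147.1
Other denominator terms total 114
no answer / not reached = 147.1 − 114 ≈ 33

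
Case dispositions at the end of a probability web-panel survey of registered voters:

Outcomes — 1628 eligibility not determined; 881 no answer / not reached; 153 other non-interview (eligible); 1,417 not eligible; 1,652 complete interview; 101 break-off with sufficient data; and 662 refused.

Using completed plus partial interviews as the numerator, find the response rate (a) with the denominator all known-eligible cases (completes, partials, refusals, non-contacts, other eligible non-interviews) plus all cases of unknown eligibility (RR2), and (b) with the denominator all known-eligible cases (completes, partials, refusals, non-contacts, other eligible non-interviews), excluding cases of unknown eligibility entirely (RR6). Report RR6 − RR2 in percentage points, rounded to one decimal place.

Num = 1652 + 101 = 1753
Denom = 1652 + 101 + 662 + 881 + 153 + 1628 = 5077
RR2 = 1753 / 5077 = 0.3453
Denom = 1652 + 101 + 662 + 881 + 153 = 3449
RR6 = 1753 / 3449 = 0.5083
Difference = 50.83 − 34.53 = 16.30 percentage points

16.3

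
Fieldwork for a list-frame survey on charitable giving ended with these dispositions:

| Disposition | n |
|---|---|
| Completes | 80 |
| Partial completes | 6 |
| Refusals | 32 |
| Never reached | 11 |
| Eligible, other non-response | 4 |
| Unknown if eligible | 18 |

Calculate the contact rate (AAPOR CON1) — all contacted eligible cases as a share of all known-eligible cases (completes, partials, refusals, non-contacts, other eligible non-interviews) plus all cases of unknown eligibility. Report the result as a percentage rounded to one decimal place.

Numerator → 80 + 6 + 32 + 4 = 122
Base → 80 + 6 + 32 + 11 + 4 + 18 = 151
CON1 = 122 / 151 = 0.8079

80.8%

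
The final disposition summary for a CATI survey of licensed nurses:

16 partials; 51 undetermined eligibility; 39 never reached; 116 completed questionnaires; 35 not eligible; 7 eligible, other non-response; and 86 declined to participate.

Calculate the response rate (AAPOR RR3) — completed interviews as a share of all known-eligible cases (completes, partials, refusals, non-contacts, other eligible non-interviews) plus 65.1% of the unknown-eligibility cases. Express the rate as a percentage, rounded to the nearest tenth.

Top = 116
Eligible (known) = 116 + 16 + 86 + 39 + 7 = 264
Estimated eligible among unknowns = 0.6510 × 51 = 33.20
Denom = 264 + 33.20 = 297.20
RR3 = 116 / 297.20 = 0.3903

39.0%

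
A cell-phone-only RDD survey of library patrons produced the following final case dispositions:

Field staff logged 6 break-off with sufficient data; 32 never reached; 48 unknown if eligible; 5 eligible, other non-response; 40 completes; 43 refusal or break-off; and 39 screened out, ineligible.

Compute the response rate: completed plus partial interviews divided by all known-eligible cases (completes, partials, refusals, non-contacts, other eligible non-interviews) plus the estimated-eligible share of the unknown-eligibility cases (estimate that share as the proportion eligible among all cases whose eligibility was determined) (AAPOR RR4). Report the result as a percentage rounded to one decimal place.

Top = 40 + 6 = 46
Eligible (known) = 40 + 6 + 43 + 32 + 5 = 126
e = 126 / (126 + 39) = 126 / 165 = 0.7636
Eligible share of unknowns = 0.7636 × 48 = 36.65
Base = 126 + 36.65 = 162.65
RR4 = 46 / 162.65 = 0.2828

28.3%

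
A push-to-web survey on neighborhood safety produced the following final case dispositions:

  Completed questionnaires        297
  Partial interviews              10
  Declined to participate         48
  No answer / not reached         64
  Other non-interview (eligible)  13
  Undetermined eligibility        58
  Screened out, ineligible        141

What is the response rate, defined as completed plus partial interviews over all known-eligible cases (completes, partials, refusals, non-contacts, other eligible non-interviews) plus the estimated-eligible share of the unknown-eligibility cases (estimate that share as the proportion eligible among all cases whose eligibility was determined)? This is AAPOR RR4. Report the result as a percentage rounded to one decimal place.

64.5%

Numerator = 297 + 10 = 307
Determined eligible = 297 + 10 + 48 + 64 + 13 = 432
e = 432 / (432 + 141) = 432 / 573 = 0.7539
e × U = 0.7539 × 58 = 43.73
Denom = 432 + 43.73 = 475.73
RR4 = 307 / 475.73 = 0.6453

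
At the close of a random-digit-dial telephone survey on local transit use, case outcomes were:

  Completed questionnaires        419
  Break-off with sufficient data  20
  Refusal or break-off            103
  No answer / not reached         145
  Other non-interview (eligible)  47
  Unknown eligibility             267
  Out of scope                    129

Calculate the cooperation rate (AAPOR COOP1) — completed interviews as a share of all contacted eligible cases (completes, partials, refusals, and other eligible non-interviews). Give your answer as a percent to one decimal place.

Top → 419
Denom → 419 + 20 + 103 + 47 = 589
COOP1 = 419 / 589 = 0.7114

71.1%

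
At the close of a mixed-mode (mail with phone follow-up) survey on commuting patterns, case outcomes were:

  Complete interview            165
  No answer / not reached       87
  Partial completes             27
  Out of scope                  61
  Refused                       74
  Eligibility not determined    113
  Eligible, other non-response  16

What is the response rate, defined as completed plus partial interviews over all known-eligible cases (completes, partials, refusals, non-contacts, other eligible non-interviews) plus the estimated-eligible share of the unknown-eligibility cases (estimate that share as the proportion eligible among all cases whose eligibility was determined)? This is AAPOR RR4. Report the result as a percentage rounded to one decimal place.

41.2%

Top = 165 + 27 = 192
Known eligible = 165 + 27 + 74 + 87 + 16 = 369
e = 369 / (369 + 61) = 369 / 430 = 0.8581
Eligible share of unknowns = 0.8581 × 113 = 96.97
Denominator = 369 + 96.97 = 465.97
RR4 = 192 / 465.97 = 0.4120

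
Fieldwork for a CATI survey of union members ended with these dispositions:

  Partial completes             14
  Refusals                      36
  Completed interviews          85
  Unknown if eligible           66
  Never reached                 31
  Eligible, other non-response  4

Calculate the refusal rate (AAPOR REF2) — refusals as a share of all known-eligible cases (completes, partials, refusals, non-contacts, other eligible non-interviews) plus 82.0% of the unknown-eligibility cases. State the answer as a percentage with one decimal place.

Numerator: 36
Determined eligible: 85 + 14 + 36 + 31 + 4 = 170
e × U: 0.8200 × 66 = 54.12
Base: 170 + 54.12 = 224.12
REF2 = 36 / 224.12 = 0.1606

16.1%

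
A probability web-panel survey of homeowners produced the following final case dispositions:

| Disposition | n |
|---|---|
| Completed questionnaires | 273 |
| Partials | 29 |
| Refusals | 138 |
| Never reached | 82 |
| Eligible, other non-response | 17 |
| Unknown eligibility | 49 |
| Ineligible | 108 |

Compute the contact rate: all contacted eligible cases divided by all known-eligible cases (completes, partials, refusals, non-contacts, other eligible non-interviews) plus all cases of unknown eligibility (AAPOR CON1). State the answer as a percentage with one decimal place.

77.7%

Numerator: 273 + 29 + 138 + 17 = 457
Denom: 273 + 29 + 138 + 82 + 17 + 49 = 588
CON1 = 457 / 588 = 0.7772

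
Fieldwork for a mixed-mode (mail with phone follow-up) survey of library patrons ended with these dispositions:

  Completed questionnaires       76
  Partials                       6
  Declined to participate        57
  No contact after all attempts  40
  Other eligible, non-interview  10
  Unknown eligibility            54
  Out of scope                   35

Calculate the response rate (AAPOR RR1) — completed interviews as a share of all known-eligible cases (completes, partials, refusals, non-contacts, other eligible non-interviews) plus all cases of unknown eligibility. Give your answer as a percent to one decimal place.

Top: 76
Denom: 76 + 6 + 57 + 40 + 10 + 54 = 243
RR1 = 76 / 243 = 0.3128

31.3%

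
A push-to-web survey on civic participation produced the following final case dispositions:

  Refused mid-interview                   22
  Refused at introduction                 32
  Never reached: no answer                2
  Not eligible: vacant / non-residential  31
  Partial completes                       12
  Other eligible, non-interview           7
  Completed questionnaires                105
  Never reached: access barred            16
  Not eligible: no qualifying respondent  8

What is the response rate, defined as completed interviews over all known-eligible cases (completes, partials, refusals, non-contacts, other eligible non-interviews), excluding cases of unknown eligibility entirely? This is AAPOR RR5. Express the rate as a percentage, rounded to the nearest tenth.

53.6%

Refused = 32 + 22 = 54
No contact after all attempts = 2 + 16 = 18
Screened out, ineligible = 8 + 31 = 39
Top → 105
Base → 105 + 12 + 54 + 18 + 7 = 196
RR5 = 105 / 196 = 0.5357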